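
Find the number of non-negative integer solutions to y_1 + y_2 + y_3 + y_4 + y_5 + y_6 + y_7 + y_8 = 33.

Stars and bars with 33 stars and 7 bars:
C(33+8-1, 8-1) = C(40,7).

Final answer: C(40,7) = 18643560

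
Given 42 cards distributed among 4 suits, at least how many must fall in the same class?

By pigeonhole with 42 objects and 4 categories: ceiling(42/4).

Final answer: 11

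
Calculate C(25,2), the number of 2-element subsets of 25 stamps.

C(25,2) = 25!/(2! x (25-2)!).

Final answer: C(25,2) = 300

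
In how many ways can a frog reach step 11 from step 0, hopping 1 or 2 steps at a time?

Let f(n) count the ways. The last step is size 1 or 2, so f(n) = f(n-1) + f(n-2) with f(1)=1, f(2)=2.
Computing successive values: f(1)=1, f(2)=2, f(3)=3, f(4)=5, f(5)=8, f(6)=13, f(7)=21, f(8)=34, f(9)=55, f(10)=89, f(11)=144.

Final answer: 144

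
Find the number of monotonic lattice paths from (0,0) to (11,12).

Each path has 11 right steps and 12 up steps in some order (23 steps total).
Choose which 12 of the 23 steps are up: C(23,12).

Final answer: C(23,12) = 1352078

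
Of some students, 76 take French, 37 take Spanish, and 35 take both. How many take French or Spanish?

|A union B| = |A| + |B| - |A intersect B| = 76 + 37 - 35.

Final answer: 78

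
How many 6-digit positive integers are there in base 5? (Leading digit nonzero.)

Leading digit: 4 options (nonzero). Other 5 digit(s): 5 options each.
Total: 4 x 5^5.

Final answer: 12500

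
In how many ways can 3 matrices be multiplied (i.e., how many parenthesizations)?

This is counted by the nth Catalan number C_n. Here n = 3 - 1 = 2.
C_n = (2n)!/(n!(n+1)!), so C_{2} = 4!/(2! x 3!) = C(4,2)/3 = 6/3.

Final answer: C_{2} = 2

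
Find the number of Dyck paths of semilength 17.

Total monotonic paths to (17,17): C(34,17) = 2333606220.
A path is bad iff it touches y = x + 1; reflecting its initial segment maps bad paths bijectively onto all paths to (16,18), of which there are C(34,18) = 2203961430.
Valid Dyck paths: 2333606220 - 2203961430.
(Equivalently, C_{17} = C(34,17)/18 = 2333606220/18.)

Final answer: C_{17} = 129644790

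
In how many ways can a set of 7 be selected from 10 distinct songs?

C(10,7) = 10!/(7! x 3!).

Final answer: \binom{10}{7} = 120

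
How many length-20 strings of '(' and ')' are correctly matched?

The structures are counted by the Catalan number C_n. Here n = 10 (pairs).
C_n = C(2n,n) - C(2n,n+1), so C_{10} = C(20,10) - C(20,11) = 184756 - 167960.

Final answer: C_{10} = 16796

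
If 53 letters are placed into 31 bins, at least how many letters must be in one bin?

By the pigeonhole principle: ceiling(53/31).

Final answer: 2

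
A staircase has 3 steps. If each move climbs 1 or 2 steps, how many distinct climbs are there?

Let f(n) be the number of climbs. Removing the last move (1 or 2 steps) gives f(n) = f(n-1) + f(n-2); base cases f(1)=1, f(2)=2.
Iterating the recurrence: f(1)=1, f(2)=2, f(3)=3.

Final answer: 3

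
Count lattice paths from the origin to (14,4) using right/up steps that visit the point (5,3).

Paths (0,0)->(5,3): C(8,3) = 56.
Paths (5,3)->(14,4): C(10,1) = 10.
By multiplication principle: 56 x 10.

Final answer: 560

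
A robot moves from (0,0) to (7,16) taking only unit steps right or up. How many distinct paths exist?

Each path has 7 right steps and 16 up steps in some order (23 steps total).
Choose which 16 of the 23 steps are up: C(23,16).

Final answer: C(23,16) = 245157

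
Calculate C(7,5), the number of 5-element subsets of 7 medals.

C(7,5) = 7!/(5! x (7-5)!).

Final answer: C(7,5) = 21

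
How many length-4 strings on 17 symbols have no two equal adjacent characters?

First character: 17 choices. Each subsequent: 16 choices (must differ from the previous one).
Total: 17 x 16^3.

Final answer: 17 x 16^{3} = 69632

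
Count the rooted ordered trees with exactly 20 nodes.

This is a standard Catalan-number count: the answer is C_n. Here n = 20 - 1 = 19.
C_n = C(2n,n)/(n+1), so C_{19} = C(38,19)/20 = 35345263800/20.

Final answer: C_{19} = 1767263190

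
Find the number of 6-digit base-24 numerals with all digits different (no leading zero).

First digit: 23 (nonzero). Second: 23 (not first). Third: 22, etc.
Total: 23 x 23 x 22 x 21 x 20 x 19.

Final answer: 92871240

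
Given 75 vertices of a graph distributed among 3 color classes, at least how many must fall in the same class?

By pigeonhole with 75 objects and 3 categories: ceiling(75/3).

Final answer: 25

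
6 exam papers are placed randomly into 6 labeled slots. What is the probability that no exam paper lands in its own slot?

Use the recurrence D(n) = (n-1)(D(n-1) + D(n-2)) with D(0)=1, D(1)=0.
Building up: D(2)=1, D(3)=2, D(4)=9, D(5)=44, D(6)=265.
Total arrangements: 6! = 720.
Probability = D(6)/6! = 53/144.

Final answer: D(6)/6! = 265/720 = 0.368056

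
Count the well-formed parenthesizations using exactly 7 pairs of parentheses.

This is a standard Catalan-number count: the answer is C_n. Here n = 7 (pairs).
C_n = C(2n,n)/(n+1), so C_{7} = C(14,7)/8 = 3432/8.

Final answer: C_{7} = 429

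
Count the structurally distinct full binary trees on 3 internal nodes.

The structures are counted by the Catalan number C_n. Here n = 3.
Using C_0 = 1 and C_(k+1) = C_k x 2(2k+1)/(k+2), build up term by term: C_1=1, C_2=2, C_3=5.

Final answer: C_{3} = 5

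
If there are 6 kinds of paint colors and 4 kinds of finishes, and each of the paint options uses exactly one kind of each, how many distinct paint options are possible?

By the multiplication principle: 6 x 4.

Final answer: 24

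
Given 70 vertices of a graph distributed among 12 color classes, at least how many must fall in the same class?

By pigeonhole with 70 objects and 12 categories: ceiling(70/12).

Final answer: 6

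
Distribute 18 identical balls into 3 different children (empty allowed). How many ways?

Stars and bars: C(n+k-1, k-1) = C(20,2).

Final answer: C(20,2) = 190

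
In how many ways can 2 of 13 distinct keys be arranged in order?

P(13,2) = 13!/(13-2)! = 13!/11!.

Final answer: P(13,2) = 156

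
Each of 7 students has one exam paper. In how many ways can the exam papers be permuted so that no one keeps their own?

D(n) = (n-1)(D(n-1) + D(n-2)), D(0)=1, D(1)=0.
D(2) = 1 x (0 + 1) = 1
D(3) = 2 x (1 + 0) = 2
D(4) = 3 x (2 + 1) = 9
D(5) = 4 x (9 + 2) = 44
D(6) = 5 x (44 + 9) = 265
D(7) = 6 x (D(6) + D(5)) = 6 x (265 + 44)

Final answer: D(7) = 1854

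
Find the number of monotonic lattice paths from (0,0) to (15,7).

Each path has 15 right steps and 7 up steps in some order (22 steps total).
Choose which 7 of the 22 steps are up: C(22,7).

Final answer: C(22,7) = 170544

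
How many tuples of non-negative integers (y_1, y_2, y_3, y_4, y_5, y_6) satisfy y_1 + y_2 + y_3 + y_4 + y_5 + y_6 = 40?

Stars and bars with 40 stars and 5 bars:
C(40+6-1, 6-1) = C(45,5).

Final answer: C(45,5) = 1221759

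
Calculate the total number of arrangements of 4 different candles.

The number of ways to arrange 4 distinct objects is 4!.

Final answer: 4! = 24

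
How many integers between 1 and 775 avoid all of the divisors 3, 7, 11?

|div by 3|=258, |div by 7|=110, |div by 11|=70.
|div by 3&7|=36, |div by 3&11|=23, |div by 7&11|=10, |div by all|=3.
By inclusion-exclusion, divisible by at least one: 258+110+70-36-23-10+3 = 372.
Not divisible by any: 775 - 372.

Final answer: 403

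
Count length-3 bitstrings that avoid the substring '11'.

Let a(n) count valid strings. If the last bit is 0 the prefix is any valid string of length n-1; if it is 1 the string must end in 01 with a valid prefix of length n-2. So a(n) = a(n-1) + a(n-2), a(1)=2, a(2)=3.
Building up term by term: a(1)=2, a(2)=3, a(3)=5.

Final answer: 5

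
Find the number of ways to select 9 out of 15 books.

C(15,9) = 15!/(9! x 6!).

Final answer: \binom{15}{9} = 5005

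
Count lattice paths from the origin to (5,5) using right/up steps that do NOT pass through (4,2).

Total paths to (5,5): C(10,5) = 252.
Paths through (4,2): C(6,2) x C(4,3) = 60.
Avoiding (4,2): 252 - 60.

Final answer: 192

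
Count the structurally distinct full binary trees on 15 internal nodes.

This is a standard Catalan-number count: the answer is C_n. Here n = 15.
C_n = C(2n,n) - C(2n,n+1), so C_{15} = C(30,15) - C(30,16) = 155117520 - 145422675.

Final answer: C_{15} = 9694845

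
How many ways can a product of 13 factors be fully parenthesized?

This is counted by the nth Catalan number C_n. Here n = 13 - 1 = 12.
C_n = C(2n,n) - C(2n,n+1), so C_{12} = C(24,12) - C(24,13) = 2704156 - 2496144.

Final answer: C_{12} = 208012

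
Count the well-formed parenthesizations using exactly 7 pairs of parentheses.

The structures are counted by the Catalan number C_n. Here n = 7 (pairs).
C_n = (2n)!/(n!(n+1)!), so C_{7} = 14!/(7! x 8!) = C(14,7)/8 = 3432/8.

Final answer: C_{7} = 429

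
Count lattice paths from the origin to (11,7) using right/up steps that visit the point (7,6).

Paths (0,0)->(7,6): C(13,6) = 1716.
Paths (7,6)->(11,7): C(5,1) = 5.
By multiplication principle: 1716 x 5.

Final answer: 8580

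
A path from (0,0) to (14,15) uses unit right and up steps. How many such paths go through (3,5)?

Paths (0,0)->(3,5): C(8,5) = 56.
Paths (3,5)->(14,15): C(21,10) = 352716.
By multiplication principle: 56 x 352716.

Final answer: 19752096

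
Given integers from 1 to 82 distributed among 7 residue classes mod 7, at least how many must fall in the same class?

By pigeonhole with 82 objects and 7 categories: ceiling(82/7).

Final answer: 12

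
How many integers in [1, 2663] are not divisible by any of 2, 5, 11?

|div by 2|=1331, |div by 5|=532, |div by 11|=242.
|div by 2&5|=266, |div by 2&11|=121, |div by 5&11|=48, |div by all|=24.
By inclusion-exclusion, divisible by at least one: 1331+532+242-266-121-48+24 = 1694.
Not divisible by any: 2663 - 1694.

Final answer: 969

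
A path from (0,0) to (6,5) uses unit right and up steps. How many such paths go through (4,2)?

Paths (0,0)->(4,2): C(6,2) = 15.
Paths (4,2)->(6,5): C(5,3) = 10.
By multiplication principle: 15 x 10.

Final answer: 150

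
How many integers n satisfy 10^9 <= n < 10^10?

These are the integers in [10^9, 10^10), so the count is 10^10 - 10^9 = 9 x 10^9.

Final answer: 9000000000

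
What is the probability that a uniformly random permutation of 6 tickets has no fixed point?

D(n) = (n-1)(D(n-1) + D(n-2)), D(0)=1, D(1)=0.
Building up: D(2)=1, D(3)=2, D(4)=9, D(5)=44, D(6)=265.
Total arrangements: 6! = 720.
Probability = D(6)/6! = 53/144.

Final answer: D(6)/6! = 265/720 = 0.368056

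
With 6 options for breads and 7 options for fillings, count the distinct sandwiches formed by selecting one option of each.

By the multiplication principle: 6 x 7.

Final answer: 42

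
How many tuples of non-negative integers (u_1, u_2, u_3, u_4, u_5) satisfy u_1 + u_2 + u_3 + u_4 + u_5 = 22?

Stars and bars with 22 stars and 4 bars:
C(22+5-1, 5-1) = C(26,4).

Final answer: C(26,4) = 14950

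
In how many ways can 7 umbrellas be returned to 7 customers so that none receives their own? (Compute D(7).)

D(n) = (n-1)(D(n-1) + D(n-2)), D(0)=1, D(1)=0.
D(2) = 1 x (0 + 1) = 1
D(3) = 2 x (1 + 0) = 2
D(4) = 3 x (2 + 1) = 9
D(5) = 4 x (9 + 2) = 44
D(6) = 5 x (44 + 9) = 265
D(7) = 6 x (D(6) + D(5)) = 6 x (265 + 44)

Final answer: D(7) = 1854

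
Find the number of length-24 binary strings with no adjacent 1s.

Classify by the final bit: ...0 gives a(n-1) strings, ...01 gives a(n-2) strings. Thus a(n) = a(n-1) + a(n-2) with a(1)=2, a(2)=3.
Iterating the recurrence: a(1)=2, a(2)=3, a(3)=5, a(4)=8, a(5)=13, a(6)=21, a(7)=34, a(8)=55, a(9)=89, a(10)=144, a(11)=233, a(12)=377, a(13)=610, a(14)=987, a(15)=1597, a(16)=2584, a(17)=4181, a(18)=6765, a(19)=10946, a(20)=17711, a(21)=28657, a(22)=46368, a(23)=75025, a(24)=121393.

Final answer: 121393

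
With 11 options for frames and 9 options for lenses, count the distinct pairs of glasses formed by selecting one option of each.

By the multiplication principle: 11 x 9.

Final answer: 99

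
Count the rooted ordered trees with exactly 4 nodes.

The structures are counted by the Catalan number C_n. Here n = 4 - 1 = 3.
C_n = (2n)!/(n!(n+1)!), so C_{3} = 6!/(3! x 4!) = C(6,3)/4 = 20/4.

Final answer: C_{3} = 5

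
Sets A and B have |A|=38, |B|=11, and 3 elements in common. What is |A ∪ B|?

|A union B| = |A| + |B| - |A intersect B| = 38 + 11 - 3.

Final answer: 46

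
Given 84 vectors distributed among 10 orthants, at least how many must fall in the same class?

By pigeonhole with 84 objects and 10 categories: ceiling(84/10).

Final answer: 9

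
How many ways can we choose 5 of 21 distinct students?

C(21,5) = 21!/(5! x 16!).

Final answer: \binom{21}{5} = 20349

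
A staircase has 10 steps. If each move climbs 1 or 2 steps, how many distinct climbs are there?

Condition on the final move: it is a 1-step (f(n-1) ways to get there) or a 2-step (f(n-2) ways), so f(n) = f(n-1) + f(n-2), with f(1)=1, f(2)=2.
Iterating the recurrence: f(1)=1, f(2)=2, f(3)=3, f(4)=5, f(5)=8, f(6)=13, f(7)=21, f(8)=34, f(9)=55, f(10)=89.

Final answer: 89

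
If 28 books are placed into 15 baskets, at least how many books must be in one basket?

By the pigeonhole principle: ceiling(28/15).

Final answer: 2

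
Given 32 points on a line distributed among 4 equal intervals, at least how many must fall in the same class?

By pigeonhole with 32 objects and 4 categories: ceiling(32/4).

Final answer: 8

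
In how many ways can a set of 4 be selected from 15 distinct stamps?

C(15,4) = 15!/(4! x (15-4)!).

Final answer: C(15,4) = 1365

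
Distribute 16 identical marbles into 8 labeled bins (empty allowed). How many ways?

Stars and bars: C(n+k-1, k-1) = C(23,7).

Final answer: C(23,7) = 245157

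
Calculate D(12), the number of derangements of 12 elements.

D(n) = (n-1)(D(n-1) + D(n-2)), D(0)=1, D(1)=0.
D(2) = 1 x (0 + 1) = 1
D(3) = 2 x (1 + 0) = 2
D(4) = 3 x (2 + 1) = 9
D(5) = 4 x (9 + 2) = 44
D(6) = 5 x (44 + 9) = 265
D(7) = 6 x (265 + 44) = 1854
D(8) = 7 x (1854 + 265) = 14833
D(9) = 8 x (14833 + 1854) = 133496
D(10) = 9 x (133496 + 14833) = 1334961
D(11) = 10 x (1334961 + 133496) = 14684570
D(12) = 11 x (D(11) + D(10)) = 11 x (14684570 + 1334961)

Final answer: D(12) = 176214841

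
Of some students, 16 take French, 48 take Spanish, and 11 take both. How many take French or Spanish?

|A union B| = |A| + |B| - |A intersect B| = 16 + 48 - 11.

Final answer: 53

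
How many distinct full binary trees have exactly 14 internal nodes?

The structures are counted by the Catalan number C_n. Here n = 14.
Using C_0 = 1 and C_(k+1) = C_k x 2(2k+1)/(k+2), build up term by term: C_1=1, C_2=2, C_3=5, C_4=14, C_5=42, C_6=132, C_7=429, C_8=1430, C_9=4862, C_10=16796, C_11=58786, C_12=208012, C_13=742900, C_14=2674440.

Final answer: C_{14} = 2674440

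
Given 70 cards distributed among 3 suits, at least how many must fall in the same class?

By pigeonhole with 70 objects and 3 categories: ceiling(70/3).

Final answer: 24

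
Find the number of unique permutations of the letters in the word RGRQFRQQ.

Letters (F:1, G:1, Q:3, R:3). Total letters: 8.
Permutations = 8!/(3! x 3!).

Final answer: 1120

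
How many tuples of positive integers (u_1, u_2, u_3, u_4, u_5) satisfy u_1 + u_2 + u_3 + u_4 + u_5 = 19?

Substitute u'_i = u_i - 1 (so u'_i >= 0). Then sum u'_i = 19 - 5 = 14.
Stars and bars: C(14+5-1, 5-1) = C(18,4).

Final answer: C(18,4) = 3060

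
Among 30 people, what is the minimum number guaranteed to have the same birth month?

There are 12 possible values for birth month. With 30 people and 12 categories, by pigeonhole: ceiling(30/12).

Final answer: 3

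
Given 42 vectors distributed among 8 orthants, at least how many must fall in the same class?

By pigeonhole with 42 objects and 8 categories: ceiling(42/8).

Final answer: 6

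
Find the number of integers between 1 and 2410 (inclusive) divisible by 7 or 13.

Multiples of 7: 344. Multiples of 13: 185. Of both (lcm=91): 26.
By inclusion-exclusion: 344 + 185 - 26.

Final answer: 503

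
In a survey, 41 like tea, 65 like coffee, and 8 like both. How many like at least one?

|A union B| = |A| + |B| - |A intersect B| = 41 + 65 - 8.

Final answer: 98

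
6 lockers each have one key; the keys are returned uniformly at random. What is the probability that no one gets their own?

Derangements satisfy D(n) = (n-1)(D(n-1) + D(n-2)), starting from D(0)=1, D(1)=0.
Building up: D(2)=1, D(3)=2, D(4)=9, D(5)=44, D(6)=265.
Total arrangements: 6! = 720.
Probability = D(6)/6! = 53/144.

Final answer: D(6)/6! = 265/720 = 0.368056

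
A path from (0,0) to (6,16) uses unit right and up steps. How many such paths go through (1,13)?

Paths (0,0)->(1,13): C(14,13) = 14.
Paths (1,13)->(6,16): C(8,3) = 56.
By multiplication principle: 14 x 56.

Final answer: 784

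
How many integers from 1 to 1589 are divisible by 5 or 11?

Multiples of 5: 317. Multiples of 11: 144. Of both (lcm=55): 28.
By inclusion-exclusion: 317 + 144 - 28.

Final answer: 433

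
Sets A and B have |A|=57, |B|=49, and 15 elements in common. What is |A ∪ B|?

|A union B| = |A| + |B| - |A intersect B| = 57 + 49 - 15.

Final answer: 91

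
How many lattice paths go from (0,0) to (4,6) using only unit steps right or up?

Each path has 4 right steps and 6 up steps in some order (10 steps total).
Choose which 6 of the 10 steps are up: C(10,6).

Final answer: C(10,6) = 210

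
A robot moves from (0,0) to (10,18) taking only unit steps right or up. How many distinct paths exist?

Each path has 10 right steps and 18 up steps in some order (28 steps total).
Choose which 18 of the 28 steps are up: C(28,18).

Final answer: C(28,18) = 13123110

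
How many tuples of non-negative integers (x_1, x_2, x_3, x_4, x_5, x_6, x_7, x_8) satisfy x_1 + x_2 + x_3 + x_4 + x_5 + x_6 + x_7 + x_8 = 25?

Stars and bars with 25 stars and 7 bars:
C(25+8-1, 8-1) = C(32,7).

Final answer: C(32,7) = 3365856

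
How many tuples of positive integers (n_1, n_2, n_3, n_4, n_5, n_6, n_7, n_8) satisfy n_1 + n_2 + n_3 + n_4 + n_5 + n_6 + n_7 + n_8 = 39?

Substitute n'_i = n_i - 1 (so n'_i >= 0). Then sum n'_i = 39 - 8 = 31.
Stars and bars: C(31+8-1, 8-1) = C(38,7).

Final answer: C(38,7) = 12620256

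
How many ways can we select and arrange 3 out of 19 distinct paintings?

P(19,3) = 19!/(19-3)! = 19!/16!.

Final answer: P(19,3) = 5814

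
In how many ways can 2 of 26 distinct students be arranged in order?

P(26,2) = 26!/(26-2)! = 26!/24!.

Final answer: P(26,2) = 650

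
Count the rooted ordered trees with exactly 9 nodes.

This is counted by the nth Catalan number C_n. Here n = 9 - 1 = 8.
C_n = C(2n,n)/(n+1), so C_{8} = C(16,8)/9 = 12870/9.

Final answer: C_{8} = 1430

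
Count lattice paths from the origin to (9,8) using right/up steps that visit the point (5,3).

Paths (0,0)->(5,3): C(8,3) = 56.
Paths (5,3)->(9,8): C(9,5) = 126.
By multiplication principle: 56 x 126.

Final answer: 7056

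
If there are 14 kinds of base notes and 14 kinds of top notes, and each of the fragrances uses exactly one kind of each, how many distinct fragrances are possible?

By the multiplication principle: 14 x 14.

Final answer: 196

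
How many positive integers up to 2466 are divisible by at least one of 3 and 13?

Multiples of 3: 822. Multiples of 13: 189. Of both (lcm=39): 63.
By inclusion-exclusion: 822 + 189 - 63.

Final answer: 948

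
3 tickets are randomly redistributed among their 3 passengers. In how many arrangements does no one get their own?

Use the recurrence D(n) = (n-1)(D(n-1) + D(n-2)) with D(0)=1, D(1)=0.
D(2) = 1 x (0 + 1) = 1
D(3) = 2 x (D(2) + D(1)) = 2 x (1 + 0)

Final answer: D(3) = 2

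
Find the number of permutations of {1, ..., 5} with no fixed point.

D(n) = (n-1)(D(n-1) + D(n-2)), D(0)=1, D(1)=0.
D(2) = 1 x (0 + 1) = 1
D(3) = 2 x (1 + 0) = 2
D(4) = 3 x (2 + 1) = 9
D(5) = 4 x (D(4) + D(3)) = 4 x (9 + 2)

Final answer: D(5) = 44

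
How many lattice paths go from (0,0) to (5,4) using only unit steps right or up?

Each path has 5 right steps and 4 up steps in some order (9 steps total).
Choose which 4 of the 9 steps are up: C(9,4).

Final answer: C(9,4) = 126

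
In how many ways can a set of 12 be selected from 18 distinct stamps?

C(18,12) = 18!/(12! x 6!).

Final answer: \binom{18}{12} = 18564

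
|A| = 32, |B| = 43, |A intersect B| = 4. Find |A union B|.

|A union B| = |A| + |B| - |A intersect B| = 32 + 43 - 4.

Final answer: 71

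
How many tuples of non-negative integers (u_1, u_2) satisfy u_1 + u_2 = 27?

Stars and bars with 27 stars and 1 bars:
C(27+2-1, 2-1) = C(28,1).

Final answer: C(28,1) = 28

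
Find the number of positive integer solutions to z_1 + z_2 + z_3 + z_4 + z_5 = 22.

Substitute z'_i = z_i - 1 (so z'_i >= 0). Then sum z'_i = 22 - 5 = 17.
Stars and bars: C(17+5-1, 5-1) = C(21,4).

Final answer: C(21,4) = 5985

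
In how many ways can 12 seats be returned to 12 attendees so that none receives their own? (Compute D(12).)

Use the recurrence D(n) = (n-1)(D(n-1) + D(n-2)) with D(0)=1, D(1)=0.
D(2) = 1 x (0 + 1) = 1
D(3) = 2 x (1 + 0) = 2
D(4) = 3 x (2 + 1) = 9
D(5) = 4 x (9 + 2) = 44
D(6) = 5 x (44 + 9) = 265
D(7) = 6 x (265 + 44) = 1854
D(8) = 7 x (1854 + 265) = 14833
D(9) = 8 x (14833 + 1854) = 133496
D(10) = 9 x (133496 + 14833) = 1334961
D(11) = 10 x (1334961 + 133496) = 14684570
D(12) = 11 x (D(11) + D(10)) = 11 x (14684570 + 1334961)

Final answer: D(12) = 176214841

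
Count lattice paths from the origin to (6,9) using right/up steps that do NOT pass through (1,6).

Total paths to (6,9): C(15,9) = 5005.
Paths through (1,6): C(7,6) x C(8,3) = 392.
Avoiding (1,6): 5005 - 392.

Final answer: 4613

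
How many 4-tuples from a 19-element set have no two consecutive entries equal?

Let g(n) count such strings. g(1) = 19, and each valid string of length n-1 extends in 18 ways (any symbol but the last), so g(n) = 18 g(n-1).
Total: g(4) = 19 x 18^3.

Final answer: 19 x 18^{3} = 110808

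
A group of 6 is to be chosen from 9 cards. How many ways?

C(9,6) = 9!/(6! x (9-6)!).

Final answer: C(9,6) = 84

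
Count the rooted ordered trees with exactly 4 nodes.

The structures are counted by the Catalan number C_n. Here n = 4 - 1 = 3.
C_n = C(2n,n)/(n+1), so C_{3} = C(6,3)/4 = 20/4.

Final answer: C_{3} = 5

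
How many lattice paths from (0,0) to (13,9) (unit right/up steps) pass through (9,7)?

Paths (0,0)->(9,7): C(16,7) = 11440.
Paths (9,7)->(13,9): C(6,2) = 15.
By multiplication principle: 11440 x 15.

Final answer: 171600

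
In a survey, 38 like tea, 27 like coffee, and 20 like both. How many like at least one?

|A union B| = |A| + |B| - |A intersect B| = 38 + 27 - 20.

Final answer: 45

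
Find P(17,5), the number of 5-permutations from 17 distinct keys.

P(17,5) = 17!/(17-5)! = 17!/12!.

Final answer: P(17,5) = 742560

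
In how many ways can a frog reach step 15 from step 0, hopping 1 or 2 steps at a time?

Condition on the final move: it is a 1-step (f(n-1) ways to get there) or a 2-step (f(n-2) ways), so f(n) = f(n-1) + f(n-2), with f(1)=1, f(2)=2.
Iterating the recurrence: f(1)=1, f(2)=2, f(3)=3, f(4)=5, f(5)=8, f(6)=13, f(7)=21, f(8)=34, f(9)=55, f(10)=89, f(11)=144, f(12)=233, f(13)=377, f(14)=610, f(15)=987.

Final answer: 987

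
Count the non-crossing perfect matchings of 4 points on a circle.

This is counted by the nth Catalan number C_n. Here n = 4/2 = 2.
C_n = (2n)!/(n!(n+1)!), so C_{2} = 4!/(2! x 3!) = C(4,2)/3 = 6/3.

Final answer: C_{2} = 2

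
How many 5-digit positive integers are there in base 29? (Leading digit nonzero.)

In base 29, the leading digit has 28 choices (1..28); each of the remaining 4 digits has 29 choices.
Total: 28 x 29^4.

Final answer: 19803868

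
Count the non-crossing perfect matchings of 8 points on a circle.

This is counted by the nth Catalan number C_n. Here n = 8/2 = 4.
C_n = (2n)!/(n!(n+1)!), so C_{4} = 8!/(4! x 5!) = C(8,4)/5 = 70/5.

Final answer: C_{4} = 14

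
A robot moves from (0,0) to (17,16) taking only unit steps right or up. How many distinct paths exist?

Each path has 17 right steps and 16 up steps in some order (33 steps total).
Choose which 16 of the 33 steps are up: C(33,16).

Final answer: C(33,16) = 1166803110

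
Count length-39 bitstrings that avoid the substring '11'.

A valid string ends in 0 (append to any length-(n-1) valid string) or in 01 (append to any length-(n-2) valid string), so a(n) = a(n-1) + a(n-2) with a(1)=2, a(2)=3.
Building up term by term: a(1)=2, a(2)=3, a(3)=5, a(4)=8, a(5)=13, a(6)=21, a(7)=34, a(8)=55, a(9)=89, a(10)=144, a(11)=233, a(12)=377, a(13)=610, a(14)=987, a(15)=1597, a(16)=2584, a(17)=4181, a(18)=6765, a(19)=10946, a(20)=17711, a(21)=28657, a(22)=46368, a(23)=75025, a(24)=121393, a(25)=196418, a(26)=317811, a(27)=514229, a(28)=832040, a(29)=1346269, a(30)=2178309, a(31)=3524578, a(32)=5702887, a(33)=9227465, a(34)=14930352, a(35)=24157817, a(36)=39088169, a(37)=63245986, a(38)=102334155, a(39)=165580141.

Final answer: 165580141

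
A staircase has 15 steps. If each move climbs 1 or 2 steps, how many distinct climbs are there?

Let f(n) count the ways. The last step is size 1 or 2, so f(n) = f(n-1) + f(n-2) with f(1)=1, f(2)=2.
Building up term by term: f(1)=1, f(2)=2, f(3)=3, f(4)=5, f(5)=8, f(6)=13, f(7)=21, f(8)=34, f(9)=55, f(10)=89, f(11)=144, f(12)=233, f(13)=377, f(14)=610, f(15)=987.

Final answer: 987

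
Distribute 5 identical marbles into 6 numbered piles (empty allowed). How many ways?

Stars and bars: C(n+k-1, k-1) = C(10,5).

Final answer: C(10,5) = 252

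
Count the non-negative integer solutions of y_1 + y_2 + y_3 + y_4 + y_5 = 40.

Stars and bars with 40 stars and 4 bars:
C(40+5-1, 5-1) = C(44,4).

Final answer: C(44,4) = 135751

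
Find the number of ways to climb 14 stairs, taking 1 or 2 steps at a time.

Let f(n) be the number of climbs. Removing the last move (1 or 2 steps) gives f(n) = f(n-1) + f(n-2); base cases f(1)=1, f(2)=2.
Iterating the recurrence: f(1)=1, f(2)=2, f(3)=3, f(4)=5, f(5)=8, f(6)=13, f(7)=21, f(8)=34, f(9)=55, f(10)=89, f(11)=144, f(12)=233, f(13)=377, f(14)=610.

Final answer: 610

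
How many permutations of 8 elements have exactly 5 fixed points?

Choose which 5 elements are fixed: C(8,5) = 56.
Derange the remaining 3 using D(j) = (j-1)(D(j-1) + D(j-2)), D(0)=1, D(1)=0: D(2)=1, D(3)=2.
Total: 56 x 2.

Final answer: C(8,5) D(3) = 112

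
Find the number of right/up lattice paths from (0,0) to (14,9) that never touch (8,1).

Total paths to (14,9): C(23,9) = 817190.
Paths through (8,1): C(9,1) x C(14,8) = 27027.
Avoiding (8,1): 817190 - 27027.

Final answer: 790163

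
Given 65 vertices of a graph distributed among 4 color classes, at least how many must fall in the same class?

By pigeonhole with 65 objects and 4 categories: ceiling(65/4).

Final answer: 17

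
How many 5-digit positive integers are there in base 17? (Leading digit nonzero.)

These are the integers in [17^4, 17^5), so the count is 17^5 - 17^4 = 16 x 17^4.

Final answer: 1336336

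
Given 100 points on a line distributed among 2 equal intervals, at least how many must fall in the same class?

By pigeonhole with 100 objects and 2 categories: ceiling(100/2).

Final answer: 50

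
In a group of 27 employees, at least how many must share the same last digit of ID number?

There are 10 possible values for last digit of ID number. With 27 employees and 10 categories, by pigeonhole: ceiling(27/10).

Final answer: 3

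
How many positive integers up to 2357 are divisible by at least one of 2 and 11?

Multiples of 2: 1178. Multiples of 11: 214. Of both (lcm=22): 107.
By inclusion-exclusion: 1178 + 214 - 107.

Final answer: 1285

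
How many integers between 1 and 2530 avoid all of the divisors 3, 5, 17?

|div by 3|=843, |div by 5|=506, |div by 17|=148.
|div by 3&5|=168, |div by 3&17|=49, |div by 5&17|=29, |div by all|=9.
By inclusion-exclusion, divisible by at least one: 843+506+148-168-49-29+9 = 1260.
Not divisible by any: 2530 - 1260.

Final answer: 1270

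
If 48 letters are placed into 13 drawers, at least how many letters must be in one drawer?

By the pigeonhole principle: ceiling(48/13).

Final answer: 4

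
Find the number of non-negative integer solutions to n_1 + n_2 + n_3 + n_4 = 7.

Stars and bars with 7 stars and 3 bars:
C(7+4-1, 4-1) = C(10,3).

Final answer: C(10,3) = 120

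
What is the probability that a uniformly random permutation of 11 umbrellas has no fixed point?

Derangements satisfy D(n) = (n-1)(D(n-1) + D(n-2)), starting from D(0)=1, D(1)=0.
Building up: D(2)=1, D(3)=2, D(4)=9, D(5)=44, D(6)=265, D(7)=1854, D(8)=14833, D(9)=133496, D(10)=1334961, D(11)=14684570.
Total arrangements: 11! = 39916800.
Probability = D(11)/11! = 1468457/3991680.

Final answer: D(11)/11! = 14684570/39916800 = 0.367879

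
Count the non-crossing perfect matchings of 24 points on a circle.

This is counted by the nth Catalan number C_n. Here n = 24/2 = 12.
C_n = C(2n,n)/(n+1), so C_{12} = C(24,12)/13 = 2704156/13.

Final answer: C_{12} = 208012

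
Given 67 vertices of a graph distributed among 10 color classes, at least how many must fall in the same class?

By pigeonhole with 67 objects and 10 categories: ceiling(67/10).

Final answer: 7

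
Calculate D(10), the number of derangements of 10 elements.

Derangements satisfy D(n) = (n-1)(D(n-1) + D(n-2)), starting from D(0)=1, D(1)=0.
D(2) = 1 x (0 + 1) = 1
D(3) = 2 x (1 + 0) = 2
D(4) = 3 x (2 + 1) = 9
D(5) = 4 x (9 + 2) = 44
D(6) = 5 x (44 + 9) = 265
D(7) = 6 x (265 + 44) = 1854
D(8) = 7 x (1854 + 265) = 14833
D(9) = 8 x (14833 + 1854) = 133496
D(10) = 9 x (D(9) + D(8)) = 9 x (133496 + 14833)

Final answer: D(10) = 1334961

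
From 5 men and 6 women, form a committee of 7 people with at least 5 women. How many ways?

Sum over valid woman counts:
C(6,5)C(5,2) = 60
C(6,6)C(5,1) = 5
Total: 60 + 5.

Final answer: 65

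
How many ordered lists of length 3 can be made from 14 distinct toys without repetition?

P(14,3) = 14!/(14-3)! = 14!/11!.

Final answer: P(14,3) = 2184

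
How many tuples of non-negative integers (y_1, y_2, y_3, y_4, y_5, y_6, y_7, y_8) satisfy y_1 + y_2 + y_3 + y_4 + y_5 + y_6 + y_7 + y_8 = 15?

Stars and bars with 15 stars and 7 bars:
C(15+8-1, 8-1) = C(22,7).

Final answer: C(22,7) = 170544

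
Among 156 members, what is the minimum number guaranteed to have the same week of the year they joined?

There are 52 possible values for week of the year they joined. With 156 members and 52 categories, by pigeonhole: ceiling(156/52).

Final answer: 3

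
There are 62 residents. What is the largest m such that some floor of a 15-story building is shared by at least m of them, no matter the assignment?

There are 15 possible values for floor of a 15-story building. With 62 residents and 15 categories, by pigeonhole: ceiling(62/15).

Final answer: 5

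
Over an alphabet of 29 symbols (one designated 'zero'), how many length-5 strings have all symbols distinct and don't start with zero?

First digit: 28 (nonzero). Second: 28 (not first). Third: 27, etc.
Total: 28 x 28 x 27 x 26 x 25.

Final answer: 13759200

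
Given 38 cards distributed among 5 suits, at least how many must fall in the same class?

By pigeonhole with 38 objects and 5 categories: ceiling(38/5).

Final answer: 8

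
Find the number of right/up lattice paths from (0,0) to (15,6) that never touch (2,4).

Total paths to (15,6): C(21,6) = 54264.
Paths through (2,4): C(6,4) x C(15,2) = 1575.
Avoiding (2,4): 54264 - 1575.

Final answer: 52689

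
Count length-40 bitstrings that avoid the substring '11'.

A valid string ends in 0 (append to any length-(n-1) valid string) or in 01 (append to any length-(n-2) valid string), so a(n) = a(n-1) + a(n-2) with a(1)=2, a(2)=3.
Iterating the recurrence: a(1)=2, a(2)=3, a(3)=5, a(4)=8, a(5)=13, a(6)=21, a(7)=34, a(8)=55, a(9)=89, a(10)=144, a(11)=233, a(12)=377, a(13)=610, a(14)=987, a(15)=1597, a(16)=2584, a(17)=4181, a(18)=6765, a(19)=10946, a(20)=17711, a(21)=28657, a(22)=46368, a(23)=75025, a(24)=121393, a(25)=196418, a(26)=317811, a(27)=514229, a(28)=832040, a(29)=1346269, a(30)=2178309, a(31)=3524578, a(32)=5702887, a(33)=9227465, a(34)=14930352, a(35)=24157817, a(36)=39088169, a(37)=63245986, a(38)=102334155, a(39)=165580141, a(40)=267914296.

Final answer: 267914296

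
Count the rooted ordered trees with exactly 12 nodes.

This is a standard Catalan-number count: the answer is C_n. Here n = 12 - 1 = 11.
Using C_0 = 1 and C_(k+1) = C_k x 2(2k+1)/(k+2), build up term by term: C_1=1, C_2=2, C_3=5, C_4=14, C_5=42, C_6=132, C_7=429, C_8=1430, C_9=4862, C_10=16796, C_11=58786.

Final answer: C_{11} = 58786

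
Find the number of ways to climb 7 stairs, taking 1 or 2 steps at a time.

Condition on the final move: it is a 1-step (f(n-1) ways to get there) or a 2-step (f(n-2) ways), so f(n) = f(n-1) + f(n-2), with f(1)=1, f(2)=2.
Iterating the recurrence: f(1)=1, f(2)=2, f(3)=3, f(4)=5, f(5)=8, f(6)=13, f(7)=21.

Final answer: 21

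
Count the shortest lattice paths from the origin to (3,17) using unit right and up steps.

Each path has 3 right steps and 17 up steps in some order (20 steps total).
Choose which 17 of the 20 steps are up: C(20,17).

Final answer: C(20,17) = 1140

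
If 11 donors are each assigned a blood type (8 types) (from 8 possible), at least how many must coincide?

There are 8 possible values for blood type (8 types). With 11 donors and 8 categories, by pigeonhole: ceiling(11/8).

Final answer: 2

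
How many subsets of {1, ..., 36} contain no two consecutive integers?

Condition on whether n belongs to the subset: if not, any valid subset of {1, ..., n-1} works (a(n-1)); if so, n-1 is excluded and the rest is a valid subset of {1, ..., n-2} (a(n-2)). Hence a(n) = a(n-1) + a(n-2), a(1)=2, a(2)=3.
Computing successive values: a(1)=2, a(2)=3, a(3)=5, a(4)=8, a(5)=13, a(6)=21, a(7)=34, a(8)=55, a(9)=89, a(10)=144, a(11)=233, a(12)=377, a(13)=610, a(14)=987, a(15)=1597, a(16)=2584, a(17)=4181, a(18)=6765, a(19)=10946, a(20)=17711, a(21)=28657, a(22)=46368, a(23)=75025, a(24)=121393, a(25)=196418, a(26)=317811, a(27)=514229, a(28)=832040, a(29)=1346269, a(30)=2178309, a(31)=3524578, a(32)=5702887, a(33)=9227465, a(34)=14930352, a(35)=24157817, a(36)=39088169.

Final answer: 39088169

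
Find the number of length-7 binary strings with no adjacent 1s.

Let a(n) count valid strings. If the last bit is 0 the prefix is any valid string of length n-1; if it is 1 the string must end in 01 with a valid prefix of length n-2. So a(n) = a(n-1) + a(n-2), a(1)=2, a(2)=3.
Iterating the recurrence: a(1)=2, a(2)=3, a(3)=5, a(4)=8, a(5)=13, a(6)=21, a(7)=34.

Final answer: 34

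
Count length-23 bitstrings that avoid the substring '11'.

Let a(n) count valid strings. If the last bit is 0 the prefix is any valid string of length n-1; if it is 1 the string must end in 01 with a valid prefix of length n-2. So a(n) = a(n-1) + a(n-2), a(1)=2, a(2)=3.
Iterating the recurrence: a(1)=2, a(2)=3, a(3)=5, a(4)=8, a(5)=13, a(6)=21, a(7)=34, a(8)=55, a(9)=89, a(10)=144, a(11)=233, a(12)=377, a(13)=610, a(14)=987, a(15)=1597, a(16)=2584, a(17)=4181, a(18)=6765, a(19)=10946, a(20)=17711, a(21)=28657, a(22)=46368, a(23)=75025.

Final answer: 75025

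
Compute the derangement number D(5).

Use the recurrence D(n) = (n-1)(D(n-1) + D(n-2)) with D(0)=1, D(1)=0.
D(2) = 1 x (0 + 1) = 1
D(3) = 2 x (1 + 0) = 2
D(4) = 3 x (2 + 1) = 9
D(5) = 4 x (D(4) + D(3)) = 4 x (9 + 2)

Final answer: D(5) = 44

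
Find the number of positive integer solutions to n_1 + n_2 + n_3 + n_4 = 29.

Substitute n'_i = n_i - 1 (so n'_i >= 0). Then sum n'_i = 29 - 4 = 25.
Stars and bars: C(25+4-1, 4-1) = C(28,3).

Final answer: C(28,3) = 3276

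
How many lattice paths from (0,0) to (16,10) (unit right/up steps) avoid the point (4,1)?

Total paths to (16,10): C(26,10) = 5311735.
Paths through (4,1): C(5,1) x C(21,9) = 1469650.
Avoiding (4,1): 5311735 - 1469650.

Final answer: 3842085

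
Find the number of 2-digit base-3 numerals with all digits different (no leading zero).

The leading digit has 2 choices (anything but zero); the next has 2 (anything but the first), then 1, and so on, one fewer each time.
Total: 2 x 2.

Final answer: 4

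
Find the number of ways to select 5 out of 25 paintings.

C(25,5) = 25!/(5! x (25-5)!).

Final answer: C(25,5) = 53130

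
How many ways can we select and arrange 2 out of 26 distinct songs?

P(26,2) = 26!/(26-2)! = 26!/24!.

Final answer: P(26,2) = 650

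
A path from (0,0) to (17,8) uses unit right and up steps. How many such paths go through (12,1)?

Paths (0,0)->(12,1): C(13,1) = 13.
Paths (12,1)->(17,8): C(12,7) = 792.
By multiplication principle: 13 x 792.

Final answer: 10296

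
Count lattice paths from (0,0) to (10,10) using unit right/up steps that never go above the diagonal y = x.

Total monotonic paths to (10,10): C(20,10) = 184756.
Reflecting each bad path at its first crossing gives a bijection with paths to (9,11): C(20,11) = 167960.
Valid Dyck paths: 184756 - 167960.
(This is the Catalan number C_{10}.)

Final answer: C_{10} = 16796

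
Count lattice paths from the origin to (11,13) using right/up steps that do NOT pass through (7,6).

Total paths to (11,13): C(24,13) = 2496144.
Paths through (7,6): C(13,6) x C(11,7) = 566280.
Avoiding (7,6): 2496144 - 566280.

Final answer: 1929864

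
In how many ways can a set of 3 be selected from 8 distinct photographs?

C(8,3) = 8!/(3! x (8-3)!).

Final answer: C(8,3) = 56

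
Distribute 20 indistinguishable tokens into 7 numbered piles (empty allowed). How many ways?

Stars and bars: C(n+k-1, k-1) = C(26,6).

Final answer: C(26,6) = 230230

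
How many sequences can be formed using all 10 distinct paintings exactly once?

The number of ways to arrange 10 distinct objects is 10!.

Final answer: 10! = 3628800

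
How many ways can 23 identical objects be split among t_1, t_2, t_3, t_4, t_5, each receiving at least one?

Substitute t'_i = t_i - 1 (so t'_i >= 0). Then sum t'_i = 23 - 5 = 18.
Stars and bars: C(18+5-1, 5-1) = C(22,4).

Final answer: C(22,4) = 7315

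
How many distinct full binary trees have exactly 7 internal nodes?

This is a standard Catalan-number count: the answer is C_n. Here n = 7.
C_n = C(2n,n) - C(2n,n+1), so C_{7} = C(14,7) - C(14,8) = 3432 - 3003.

Final answer: C_{7} = 429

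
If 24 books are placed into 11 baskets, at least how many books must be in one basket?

By the pigeonhole principle: ceiling(24/11).

Final answer: 3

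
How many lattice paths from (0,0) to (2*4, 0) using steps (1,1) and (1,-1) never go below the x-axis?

Total monotonic paths to (4,4): C(8,4) = 70.
Reflecting each bad path at its first crossing gives a bijection with paths to (3,5): C(8,5) = 56.
Valid Dyck paths: 70 - 56.
(Check: C(8,4) - C(8,5) = C(8,4)/5, the Catalan number C_{4}.)

Final answer: C_{4} = 14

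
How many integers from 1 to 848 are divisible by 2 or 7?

Multiples of 2: 424. Multiples of 7: 121. Of both (lcm=14): 60.
By inclusion-exclusion: 424 + 121 - 60.

Final answer: 485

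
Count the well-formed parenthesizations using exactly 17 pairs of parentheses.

This is counted by the nth Catalan number C_n. Here n = 17 (pairs).
Using C_0 = 1 and C_(k+1) = C_k x 2(2k+1)/(k+2), build up term by term: C_1=1, C_2=2, C_3=5, C_4=14, C_5=42, C_6=132, C_7=429, C_8=1430, C_9=4862, C_10=16796, C_11=58786, C_12=208012, C_13=742900, C_14=2674440, C_15=9694845, C_16=35357670, C_17=129644790.

Final answer: C_{17} = 129644790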